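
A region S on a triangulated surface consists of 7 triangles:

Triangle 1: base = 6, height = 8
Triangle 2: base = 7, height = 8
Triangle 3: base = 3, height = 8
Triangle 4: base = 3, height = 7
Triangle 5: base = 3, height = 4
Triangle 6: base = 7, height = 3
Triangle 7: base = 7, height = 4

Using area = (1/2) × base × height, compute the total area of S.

(1/2)×6×8 + (1/2)×7×8 + (1/2)×3×8 + (1/2)×3×7 + (1/2)×3×4 + (1/2)×7×3 + (1/2)×7×4 = 105.0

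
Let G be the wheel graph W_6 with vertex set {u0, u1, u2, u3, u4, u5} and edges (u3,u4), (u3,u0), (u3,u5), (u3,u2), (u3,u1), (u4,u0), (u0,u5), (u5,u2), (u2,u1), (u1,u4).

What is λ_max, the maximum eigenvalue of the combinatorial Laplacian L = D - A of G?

The wheel W_6 is the join K_1 ∨ C_5 (a hub joined to every vertex of a cycle of length 5). For a join G ∨ H (G on p vertices, H on q vertices) the Laplacian spectrum is 0, p+q, the eigenvalues of L(G) other than one 0 each shifted by +q, and the eigenvalues of L(H) other than one 0 each shifted by +p. With G = K_1 (p = 1, nothing left after dropping its 0) and H = C_5 (q = 5, eigenvalues 2 − 2cos(2πk/5), k = 0, …, 4; drop k = 0), the spectrum of W_6 is 0, 6, and 1 + (2 − 2cos(2πk/5)) = 3 − 2cos(2πk/5) for k = 1, …, 4:
k=1: 3 − 2cos(2π/5) = 2.382; k=2: 3 − 2cos(4π/5) = 4.618; k=3: 3 − 2cos(6π/5) = 4.618; k=4: 3 − 2cos(8π/5) = 2.382.
Laplacian eigenvalues: [0.0, 2.382, 2.382, 4.618, 4.618, 6.0]. Largest eigenvalue (spectral radius) = 6.0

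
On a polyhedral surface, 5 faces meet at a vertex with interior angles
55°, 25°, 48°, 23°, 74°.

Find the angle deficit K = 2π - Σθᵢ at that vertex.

Sum of angles = 225°. K = 360° - 225° = 135° = 3π/4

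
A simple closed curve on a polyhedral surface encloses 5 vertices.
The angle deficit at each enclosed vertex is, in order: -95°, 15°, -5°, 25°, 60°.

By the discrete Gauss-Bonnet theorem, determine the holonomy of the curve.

Holonomy = total enclosed curvature = (-95°) + 15° + (-5°) + 25° + 60° = 0°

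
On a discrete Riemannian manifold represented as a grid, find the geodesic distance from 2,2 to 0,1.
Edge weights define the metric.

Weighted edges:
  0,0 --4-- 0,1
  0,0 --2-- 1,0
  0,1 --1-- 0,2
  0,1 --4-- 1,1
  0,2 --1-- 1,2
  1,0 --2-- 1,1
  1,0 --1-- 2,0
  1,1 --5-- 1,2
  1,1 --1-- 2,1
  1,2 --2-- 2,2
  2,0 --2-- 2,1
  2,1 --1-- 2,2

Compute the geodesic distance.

Shortest path: 2,2 → 1,2 → 0,2 → 0,1, total weight = 4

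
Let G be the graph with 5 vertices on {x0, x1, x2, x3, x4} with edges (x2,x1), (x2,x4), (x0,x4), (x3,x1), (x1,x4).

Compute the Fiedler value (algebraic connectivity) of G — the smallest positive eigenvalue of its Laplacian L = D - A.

Degrees: deg(x0) = 1, deg(x1) = 3, deg(x2) = 2, deg(x3) = 1, deg(x4) = 3.
L = D − A with rows/columns ordered (x0, x1, x2, x3, x4):
  [ 1,  0,  0,  0, -1]
  [ 0,  3, -1, -1, -1]
  [ 0, -1,  2,  0, -1]
  [ 0, -1,  0,  1,  0]
  [-1, -1, -1,  0,  3]
Characteristic polynomial: det(λI − L) = λ(λ² − 5λ + 3)(λ² − 5λ + 5).
Roots: λ = 0; (λ² − 5λ + 3) = 0 ⇒ λ = (5 ± √13)/2 ≈ 0.6972, 4.3028; (λ² − 5λ + 5) = 0 ⇒ λ = (5 ± √5)/2 ≈ 1.382, 3.618.
(Check: the roots sum (with multiplicity) to 10, matching trace L = Σdeg = 2·5 = 10.)
Laplacian eigenvalues: [0.0, 0.6972, 1.382, 3.618, 4.3028]. Algebraic connectivity (smallest non-zero eigenvalue) = 0.6972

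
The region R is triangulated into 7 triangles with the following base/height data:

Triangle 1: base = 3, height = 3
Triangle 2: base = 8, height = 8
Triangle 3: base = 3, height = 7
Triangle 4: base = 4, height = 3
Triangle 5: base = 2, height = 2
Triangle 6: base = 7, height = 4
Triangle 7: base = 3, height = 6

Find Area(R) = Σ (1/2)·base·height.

(1/2)×3×3 + (1/2)×8×8 + (1/2)×3×7 + (1/2)×4×3 + (1/2)×2×2 + (1/2)×7×4 + (1/2)×3×6 = 78.0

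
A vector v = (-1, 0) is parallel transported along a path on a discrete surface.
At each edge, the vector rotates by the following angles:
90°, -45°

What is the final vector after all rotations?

Total rotation: 90° + (-45°) = 45°. Final vector: (-0.7071, -0.7071)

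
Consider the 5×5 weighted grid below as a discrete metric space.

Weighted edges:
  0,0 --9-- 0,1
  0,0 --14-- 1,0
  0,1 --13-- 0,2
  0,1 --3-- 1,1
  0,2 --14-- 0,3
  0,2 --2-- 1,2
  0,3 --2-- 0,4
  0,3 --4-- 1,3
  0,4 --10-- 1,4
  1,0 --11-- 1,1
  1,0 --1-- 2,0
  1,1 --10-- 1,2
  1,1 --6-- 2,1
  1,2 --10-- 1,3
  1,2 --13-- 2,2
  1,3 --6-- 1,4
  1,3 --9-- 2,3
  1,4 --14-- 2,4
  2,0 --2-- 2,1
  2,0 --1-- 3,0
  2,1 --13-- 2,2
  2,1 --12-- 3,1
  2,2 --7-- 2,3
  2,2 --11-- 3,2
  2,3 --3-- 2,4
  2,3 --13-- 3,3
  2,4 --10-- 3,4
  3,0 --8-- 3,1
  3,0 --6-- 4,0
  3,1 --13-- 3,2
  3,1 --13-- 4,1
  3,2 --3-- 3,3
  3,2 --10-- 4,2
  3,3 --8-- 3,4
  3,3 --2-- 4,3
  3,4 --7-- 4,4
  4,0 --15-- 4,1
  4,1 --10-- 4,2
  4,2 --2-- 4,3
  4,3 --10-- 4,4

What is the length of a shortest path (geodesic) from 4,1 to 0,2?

Shortest path: 4,1 → 3,1 → 3,0 → 2,0 → 2,1 → 1,1 → 1,2 → 0,2, total weight = 42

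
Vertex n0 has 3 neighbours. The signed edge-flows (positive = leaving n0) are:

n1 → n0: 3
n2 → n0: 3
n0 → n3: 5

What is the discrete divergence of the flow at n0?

Divergence = sum of outgoing flows = (-3) + (-3) + 5 = -1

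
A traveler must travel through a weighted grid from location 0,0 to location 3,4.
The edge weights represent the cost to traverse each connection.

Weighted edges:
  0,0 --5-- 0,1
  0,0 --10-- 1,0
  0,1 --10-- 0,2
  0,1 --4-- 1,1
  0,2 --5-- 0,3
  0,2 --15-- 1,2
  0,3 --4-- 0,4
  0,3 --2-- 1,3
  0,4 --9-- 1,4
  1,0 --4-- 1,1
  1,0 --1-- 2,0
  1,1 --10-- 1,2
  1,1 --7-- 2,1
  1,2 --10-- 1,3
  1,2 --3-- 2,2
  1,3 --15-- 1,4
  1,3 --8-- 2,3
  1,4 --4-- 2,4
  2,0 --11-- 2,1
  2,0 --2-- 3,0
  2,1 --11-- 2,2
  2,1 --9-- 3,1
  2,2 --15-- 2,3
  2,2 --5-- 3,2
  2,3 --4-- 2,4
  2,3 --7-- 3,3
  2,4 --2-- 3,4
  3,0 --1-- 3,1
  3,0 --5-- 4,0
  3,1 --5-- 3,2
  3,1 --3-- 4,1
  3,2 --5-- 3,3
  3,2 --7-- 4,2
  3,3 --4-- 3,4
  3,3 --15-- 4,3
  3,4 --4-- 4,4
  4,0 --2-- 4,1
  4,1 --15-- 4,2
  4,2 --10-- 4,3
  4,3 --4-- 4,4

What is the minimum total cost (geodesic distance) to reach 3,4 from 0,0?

Shortest path: 0,0 → 1,0 → 2,0 → 3,0 → 3,1 → 3,2 → 3,3 → 3,4, total weight = 28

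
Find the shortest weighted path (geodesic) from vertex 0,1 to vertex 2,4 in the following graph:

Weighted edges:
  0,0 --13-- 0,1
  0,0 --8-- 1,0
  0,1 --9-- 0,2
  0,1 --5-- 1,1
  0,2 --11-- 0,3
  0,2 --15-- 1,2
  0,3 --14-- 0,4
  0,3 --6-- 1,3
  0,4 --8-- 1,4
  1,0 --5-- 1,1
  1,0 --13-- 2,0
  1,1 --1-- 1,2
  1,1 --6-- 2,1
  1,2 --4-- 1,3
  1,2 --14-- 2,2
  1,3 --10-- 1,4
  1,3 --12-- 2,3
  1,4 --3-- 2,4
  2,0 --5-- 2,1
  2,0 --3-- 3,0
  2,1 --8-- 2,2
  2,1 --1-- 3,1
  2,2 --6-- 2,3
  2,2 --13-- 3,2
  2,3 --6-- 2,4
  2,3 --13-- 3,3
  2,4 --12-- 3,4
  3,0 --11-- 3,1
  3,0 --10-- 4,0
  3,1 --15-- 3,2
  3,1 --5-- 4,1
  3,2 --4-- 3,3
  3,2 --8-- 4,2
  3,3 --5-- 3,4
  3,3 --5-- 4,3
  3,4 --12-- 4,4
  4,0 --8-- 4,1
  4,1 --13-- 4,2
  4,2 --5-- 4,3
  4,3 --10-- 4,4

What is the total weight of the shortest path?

Shortest path: 0,1 → 1,1 → 1,2 → 1,3 → 1,4 → 2,4, total weight = 23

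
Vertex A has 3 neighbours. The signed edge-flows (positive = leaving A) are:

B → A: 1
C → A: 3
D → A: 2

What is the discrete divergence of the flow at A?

Divergence = sum of outgoing flows = (-1) + (-3) + (-2) = -6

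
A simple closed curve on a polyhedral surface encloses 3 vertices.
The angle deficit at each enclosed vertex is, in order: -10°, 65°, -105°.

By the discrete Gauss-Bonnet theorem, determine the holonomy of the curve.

Holonomy = total enclosed curvature = (-10°) + 65° + (-105°) = -50°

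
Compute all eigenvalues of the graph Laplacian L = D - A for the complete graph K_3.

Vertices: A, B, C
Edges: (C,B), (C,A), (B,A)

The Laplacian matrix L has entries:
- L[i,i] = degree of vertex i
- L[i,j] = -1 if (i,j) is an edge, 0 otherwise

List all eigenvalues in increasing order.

For the complete graph K_n, L = nI − J (J = all-ones matrix). J has eigenvalues n (once, eigenvector 𝟙) and 0 (multiplicity n−1), so L has eigenvalues 0 (once) and n (multiplicity n−1). Here n = 3: eigenvalue 0 once and 3 with multiplicity 2.
Laplacian eigenvalues (increasing order): [0.0, 3.0, 3.0]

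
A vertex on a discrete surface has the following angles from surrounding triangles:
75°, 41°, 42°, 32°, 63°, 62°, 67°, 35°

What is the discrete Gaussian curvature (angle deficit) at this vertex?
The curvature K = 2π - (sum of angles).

Sum of angles = 417°. K = 360° - 417° = -57° = -19π/60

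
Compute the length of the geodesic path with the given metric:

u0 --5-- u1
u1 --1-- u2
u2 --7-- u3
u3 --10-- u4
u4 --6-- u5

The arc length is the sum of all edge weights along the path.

Arc length = 5 + 1 + 7 + 10 + 6 = 29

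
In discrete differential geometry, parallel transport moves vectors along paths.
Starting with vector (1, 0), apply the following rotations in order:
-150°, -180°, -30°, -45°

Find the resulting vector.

Total rotation: (-150°) + (-180°) + (-30°) + (-45°) = -405° ≡ -45° (mod 360°). Final vector: (0.7071, -0.7071)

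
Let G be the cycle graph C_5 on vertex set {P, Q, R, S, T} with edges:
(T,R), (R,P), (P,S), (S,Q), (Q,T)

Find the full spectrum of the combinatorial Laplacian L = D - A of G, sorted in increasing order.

The cycle graph C_n has Laplacian eigenvalues λ_k = 2 − 2cos(2πk/n), k = 0, 1, …, n−1. Here n = 5:
k=0: 2 − 2cos(0) = 0.0; k=1: 2 − 2cos(2π/5) = 1.382; k=2: 2 − 2cos(4π/5) = 3.618; k=3: 2 − 2cos(6π/5) = 3.618; k=4: 2 − 2cos(8π/5) = 1.382.
Laplacian eigenvalues (increasing order): [0.0, 1.382, 1.382, 3.618, 3.618]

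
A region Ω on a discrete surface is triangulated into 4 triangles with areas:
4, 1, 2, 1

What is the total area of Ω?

4 + 1 + 2 + 1 = 8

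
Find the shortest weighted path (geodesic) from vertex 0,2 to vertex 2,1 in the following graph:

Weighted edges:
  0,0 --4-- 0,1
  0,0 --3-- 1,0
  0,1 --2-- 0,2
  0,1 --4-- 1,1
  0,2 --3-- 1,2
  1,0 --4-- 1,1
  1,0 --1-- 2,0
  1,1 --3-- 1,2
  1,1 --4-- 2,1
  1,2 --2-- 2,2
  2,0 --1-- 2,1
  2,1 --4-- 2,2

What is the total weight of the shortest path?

Shortest path: 0,2 → 1,2 → 2,2 → 2,1, total weight = 9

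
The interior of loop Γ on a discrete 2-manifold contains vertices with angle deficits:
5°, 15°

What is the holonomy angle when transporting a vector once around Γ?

Holonomy = total enclosed curvature = 5° + 15° = 20°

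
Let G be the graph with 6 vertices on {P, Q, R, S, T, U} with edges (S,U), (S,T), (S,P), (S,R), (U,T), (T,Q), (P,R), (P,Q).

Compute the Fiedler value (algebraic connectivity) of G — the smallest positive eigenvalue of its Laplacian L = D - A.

Degrees: deg(P) = 3, deg(Q) = 2, deg(R) = 2, deg(S) = 4, deg(T) = 3, deg(U) = 2.
L = D − A with rows/columns ordered (P, Q, R, S, T, U):
  [ 3, -1, -1, -1,  0,  0]
  [-1,  2,  0,  0, -1,  0]
  [-1,  0,  2, -1,  0,  0]
  [-1,  0, -1,  4, -1, -1]
  [ 0, -1,  0, -1,  3, -1]
  [ 0,  0,  0, -1, -1,  2]
Characteristic polynomial: det(λI − L) = λ(λ² − 5λ + 5)(λ² − 7λ + 9)(λ − 4).
Roots: λ = 0; (λ² − 5λ + 5) = 0 ⇒ λ = (5 ± √5)/2 ≈ 1.382, 3.618; (λ² − 7λ + 9) = 0 ⇒ λ = (7 ± √13)/2 ≈ 1.6972, 5.3028; (λ − 4) = 0 ⇒ λ = 4.
(Check: the roots sum (with multiplicity) to 16, matching trace L = Σdeg = 2·8 = 16.)
Laplacian eigenvalues: [0.0, 1.382, 1.6972, 3.618, 4.0, 5.3028]. Algebraic connectivity (smallest non-zero eigenvalue) = 1.382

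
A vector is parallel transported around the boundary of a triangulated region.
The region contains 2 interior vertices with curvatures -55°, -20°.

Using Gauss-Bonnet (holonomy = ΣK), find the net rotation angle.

Holonomy = total enclosed curvature = (-55°) + (-20°) = -75°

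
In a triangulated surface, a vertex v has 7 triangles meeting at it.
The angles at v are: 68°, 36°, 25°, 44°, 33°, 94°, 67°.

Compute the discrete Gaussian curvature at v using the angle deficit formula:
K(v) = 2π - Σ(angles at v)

Sum of angles = 367°. K = 360° - 367° = -7° = -7π/180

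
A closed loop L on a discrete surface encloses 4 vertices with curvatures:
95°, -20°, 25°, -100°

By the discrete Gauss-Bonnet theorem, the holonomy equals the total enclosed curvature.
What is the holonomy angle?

Holonomy = total enclosed curvature = 95° + (-20°) + 25° + (-100°) = 0°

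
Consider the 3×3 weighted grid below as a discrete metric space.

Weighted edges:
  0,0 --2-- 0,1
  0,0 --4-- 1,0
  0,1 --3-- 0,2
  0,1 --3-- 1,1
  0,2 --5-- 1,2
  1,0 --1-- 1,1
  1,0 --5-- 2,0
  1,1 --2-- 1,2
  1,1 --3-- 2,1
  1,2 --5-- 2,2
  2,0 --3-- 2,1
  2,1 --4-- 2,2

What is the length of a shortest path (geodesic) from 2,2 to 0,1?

Shortest path: 2,2 → 2,1 → 1,1 → 0,1, total weight = 10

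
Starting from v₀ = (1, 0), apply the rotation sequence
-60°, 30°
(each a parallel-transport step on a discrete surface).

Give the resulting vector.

Total rotation: (-60°) + 30° = -30°. Final vector: (0.8660, -0.5000)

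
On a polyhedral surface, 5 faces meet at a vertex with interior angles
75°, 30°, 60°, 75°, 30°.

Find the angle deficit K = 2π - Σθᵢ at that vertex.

Sum of angles = 270°. K = 360° - 270° = 90°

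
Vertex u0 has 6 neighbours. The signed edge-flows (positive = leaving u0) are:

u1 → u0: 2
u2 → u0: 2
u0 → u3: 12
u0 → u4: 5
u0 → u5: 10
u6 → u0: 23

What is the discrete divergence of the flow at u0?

Divergence = sum of outgoing flows = (-2) + (-2) + 12 + 5 + 10 + (-23) = 0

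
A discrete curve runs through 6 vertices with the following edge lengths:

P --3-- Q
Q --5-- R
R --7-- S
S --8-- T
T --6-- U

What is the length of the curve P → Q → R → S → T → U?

Arc length = 3 + 5 + 7 + 8 + 6 = 29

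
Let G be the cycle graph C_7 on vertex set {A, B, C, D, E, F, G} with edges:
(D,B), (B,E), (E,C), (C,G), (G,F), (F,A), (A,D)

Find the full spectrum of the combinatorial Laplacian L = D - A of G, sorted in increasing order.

The cycle graph C_n has Laplacian eigenvalues λ_k = 2 − 2cos(2πk/n), k = 0, 1, …, n−1. Here n = 7:
k=0: 2 − 2cos(0) = 0.0; k=1: 2 − 2cos(2π/7) = 0.753; k=2: 2 − 2cos(4π/7) = 2.445; k=3: 2 − 2cos(6π/7) = 3.8019; k=4: 2 − 2cos(8π/7) = 3.8019; k=5: 2 − 2cos(10π/7) = 2.445; k=6: 2 − 2cos(12π/7) = 0.753.
Laplacian eigenvalues (increasing order): [0.0, 0.753, 0.753, 2.445, 2.445, 3.8019, 3.8019]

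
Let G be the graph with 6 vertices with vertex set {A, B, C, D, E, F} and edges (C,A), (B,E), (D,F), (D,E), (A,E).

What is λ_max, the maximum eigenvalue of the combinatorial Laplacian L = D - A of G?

Degrees: deg(A) = 2, deg(B) = 1, deg(C) = 1, deg(D) = 2, deg(E) = 3, deg(F) = 1.
L = D − A with rows/columns ordered (A, B, C, D, E, F):
  [ 2,  0, -1,  0, -1,  0]
  [ 0,  1,  0,  0, -1,  0]
  [-1,  0,  1,  0,  0,  0]
  [ 0,  0,  0,  2, -1, -1]
  [-1, -1,  0, -1,  3,  0]
  [ 0,  0,  0, -1,  0,  1]
Characteristic polynomial: det(λI − L) = λ(λ² − 3λ + 1)(λ² − 5λ + 3)(λ − 2).
Roots: λ = 0; (λ² − 3λ + 1) = 0 ⇒ λ = (3 ± √5)/2 ≈ 0.382, 2.618; (λ² − 5λ + 3) = 0 ⇒ λ = (5 ± √13)/2 ≈ 0.6972, 4.3028; (λ − 2) = 0 ⇒ λ = 2.
(Check: the roots sum (with multiplicity) to 10, matching trace L = Σdeg = 2·5 = 10.)
Laplacian eigenvalues: [0.0, 0.382, 0.6972, 2.0, 2.618, 4.3028]. Largest eigenvalue (spectral radius) = 4.3028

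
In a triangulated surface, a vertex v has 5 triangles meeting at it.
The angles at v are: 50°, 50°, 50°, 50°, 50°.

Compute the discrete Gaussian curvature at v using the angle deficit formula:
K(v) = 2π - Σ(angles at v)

Sum of angles = 250°. K = 360° - 250° = 110°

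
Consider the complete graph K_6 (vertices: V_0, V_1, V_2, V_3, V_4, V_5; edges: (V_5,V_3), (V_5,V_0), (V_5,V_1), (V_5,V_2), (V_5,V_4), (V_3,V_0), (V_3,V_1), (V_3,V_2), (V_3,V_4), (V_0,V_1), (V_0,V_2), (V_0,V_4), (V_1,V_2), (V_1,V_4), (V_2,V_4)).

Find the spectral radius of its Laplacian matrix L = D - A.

For the complete graph K_n, L = nI − J (J = all-ones matrix). J has eigenvalues n (once, eigenvector 𝟙) and 0 (multiplicity n−1), so L has eigenvalues 0 (once) and n (multiplicity n−1). Here n = 6: eigenvalue 0 once and 6 with multiplicity 5.
Laplacian eigenvalues: [0.0, 6.0, 6.0, 6.0, 6.0, 6.0]. Largest eigenvalue (spectral radius) = 6.0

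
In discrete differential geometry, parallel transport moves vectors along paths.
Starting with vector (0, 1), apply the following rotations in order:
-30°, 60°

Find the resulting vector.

Total rotation: (-30°) + 60° = 30°. Final vector: (-0.5000, 0.8660)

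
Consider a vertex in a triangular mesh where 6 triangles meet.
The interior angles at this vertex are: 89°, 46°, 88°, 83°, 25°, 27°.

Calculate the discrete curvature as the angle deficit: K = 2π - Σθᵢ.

Sum of angles = 358°. K = 360° - 358° = 2° = π/90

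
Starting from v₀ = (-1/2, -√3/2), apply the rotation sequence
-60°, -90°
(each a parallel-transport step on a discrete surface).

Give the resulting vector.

Total rotation: (-60°) + (-90°) = -150°. Final vector: (0, 1)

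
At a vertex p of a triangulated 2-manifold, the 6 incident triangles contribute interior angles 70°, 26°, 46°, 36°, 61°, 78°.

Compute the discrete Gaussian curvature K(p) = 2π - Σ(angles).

Sum of angles = 317°. K = 360° - 317° = 43° = 43π/180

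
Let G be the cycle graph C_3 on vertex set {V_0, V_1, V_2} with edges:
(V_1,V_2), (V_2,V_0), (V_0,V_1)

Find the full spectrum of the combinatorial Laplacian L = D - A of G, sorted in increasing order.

The cycle graph C_n has Laplacian eigenvalues λ_k = 2 − 2cos(2πk/n), k = 0, 1, …, n−1. Here n = 3:
k=0: 2 − 2cos(0) = 0.0; k=1: 2 − 2cos(2π/3) = 3.0; k=2: 2 − 2cos(4π/3) = 3.0.
Laplacian eigenvalues (increasing order): [0.0, 3.0, 3.0]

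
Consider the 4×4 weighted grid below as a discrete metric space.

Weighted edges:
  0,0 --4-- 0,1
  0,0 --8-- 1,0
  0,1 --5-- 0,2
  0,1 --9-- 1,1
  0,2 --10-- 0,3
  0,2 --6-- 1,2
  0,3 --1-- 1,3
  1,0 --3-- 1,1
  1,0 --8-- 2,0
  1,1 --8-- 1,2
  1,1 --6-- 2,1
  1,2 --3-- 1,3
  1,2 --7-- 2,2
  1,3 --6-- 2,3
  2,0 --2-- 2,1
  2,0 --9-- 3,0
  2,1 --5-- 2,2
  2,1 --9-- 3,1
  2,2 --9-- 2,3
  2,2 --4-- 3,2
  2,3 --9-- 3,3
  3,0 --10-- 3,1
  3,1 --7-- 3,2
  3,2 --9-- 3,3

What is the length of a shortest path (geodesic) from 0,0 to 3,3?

Shortest path: 0,0 → 0,1 → 0,2 → 1,2 → 1,3 → 2,3 → 3,3, total weight = 33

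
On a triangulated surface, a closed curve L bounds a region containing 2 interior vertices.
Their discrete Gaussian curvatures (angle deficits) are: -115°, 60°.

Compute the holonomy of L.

Holonomy = total enclosed curvature = (-115°) + 60° = -55°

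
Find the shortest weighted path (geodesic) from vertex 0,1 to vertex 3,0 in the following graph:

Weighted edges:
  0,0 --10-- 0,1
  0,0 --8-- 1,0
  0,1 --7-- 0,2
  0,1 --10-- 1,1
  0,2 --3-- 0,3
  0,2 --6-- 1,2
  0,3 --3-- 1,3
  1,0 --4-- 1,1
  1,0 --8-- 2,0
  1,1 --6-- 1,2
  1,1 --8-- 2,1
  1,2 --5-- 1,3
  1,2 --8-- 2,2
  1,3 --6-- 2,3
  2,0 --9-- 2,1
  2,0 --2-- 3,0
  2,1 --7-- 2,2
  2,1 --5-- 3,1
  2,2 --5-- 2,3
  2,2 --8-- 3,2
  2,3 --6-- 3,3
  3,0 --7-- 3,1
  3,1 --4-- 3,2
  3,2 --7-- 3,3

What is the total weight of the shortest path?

Shortest path: 0,1 → 1,1 → 1,0 → 2,0 → 3,0, total weight = 24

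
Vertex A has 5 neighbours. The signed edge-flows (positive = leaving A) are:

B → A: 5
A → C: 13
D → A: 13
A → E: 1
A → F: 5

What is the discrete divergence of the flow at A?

Divergence = sum of outgoing flows = (-5) + 13 + (-13) + 1 + 5 = 1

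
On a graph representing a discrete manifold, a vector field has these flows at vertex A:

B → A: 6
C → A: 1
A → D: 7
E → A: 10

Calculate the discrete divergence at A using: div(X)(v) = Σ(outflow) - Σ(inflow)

Divergence = sum of outgoing flows = (-6) + (-1) + 7 + (-10) = -10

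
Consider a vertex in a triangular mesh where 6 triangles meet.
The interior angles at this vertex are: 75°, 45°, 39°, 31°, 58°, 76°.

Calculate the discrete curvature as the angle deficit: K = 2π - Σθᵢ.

Sum of angles = 324°. K = 360° - 324° = 36° = π/5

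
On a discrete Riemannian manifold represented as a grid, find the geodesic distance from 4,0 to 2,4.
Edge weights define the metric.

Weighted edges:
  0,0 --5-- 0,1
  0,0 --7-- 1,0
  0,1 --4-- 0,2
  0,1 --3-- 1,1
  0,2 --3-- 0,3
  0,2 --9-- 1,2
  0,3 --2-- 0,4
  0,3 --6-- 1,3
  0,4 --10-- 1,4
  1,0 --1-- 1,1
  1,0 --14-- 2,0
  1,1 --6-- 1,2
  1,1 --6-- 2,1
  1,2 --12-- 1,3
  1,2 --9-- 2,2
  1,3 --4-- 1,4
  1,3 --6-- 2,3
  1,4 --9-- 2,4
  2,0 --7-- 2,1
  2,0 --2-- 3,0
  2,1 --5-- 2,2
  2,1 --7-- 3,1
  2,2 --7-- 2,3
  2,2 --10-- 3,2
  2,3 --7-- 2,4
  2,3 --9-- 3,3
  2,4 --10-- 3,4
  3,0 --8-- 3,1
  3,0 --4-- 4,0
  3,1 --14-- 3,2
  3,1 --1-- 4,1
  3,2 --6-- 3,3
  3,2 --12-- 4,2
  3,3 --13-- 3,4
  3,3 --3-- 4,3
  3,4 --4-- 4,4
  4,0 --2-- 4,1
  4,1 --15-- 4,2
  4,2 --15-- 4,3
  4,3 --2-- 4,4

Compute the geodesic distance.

Shortest path: 4,0 → 4,1 → 3,1 → 2,1 → 2,2 → 2,3 → 2,4, total weight = 29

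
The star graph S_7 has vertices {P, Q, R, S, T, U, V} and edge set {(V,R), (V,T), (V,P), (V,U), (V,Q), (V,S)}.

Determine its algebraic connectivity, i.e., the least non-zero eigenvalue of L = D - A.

The star S_7 is the complete bipartite graph K_{1,6} (one hub of degree 6, 6 leaves of degree 1). The Laplacian spectrum of K_{p,q} is 0, p (multiplicity q−1), q (multiplicity p−1), p+q. With p = 1, q = 6: 0 once, 1 with multiplicity 5, and 7 once. (Check: trace L = sum of degrees = 12 = 5·1 + 7.)
Laplacian eigenvalues: [0.0, 1.0, 1.0, 1.0, 1.0, 1.0, 7.0]. Algebraic connectivity (smallest non-zero eigenvalue) = 1.0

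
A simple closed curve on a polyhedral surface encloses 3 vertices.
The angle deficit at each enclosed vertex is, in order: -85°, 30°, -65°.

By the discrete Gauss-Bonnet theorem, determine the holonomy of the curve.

Holonomy = total enclosed curvature = (-85°) + 30° + (-65°) = -120°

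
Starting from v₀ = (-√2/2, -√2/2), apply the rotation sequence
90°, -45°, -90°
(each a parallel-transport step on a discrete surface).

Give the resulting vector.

Total rotation: 90° + (-45°) + (-90°) = -45°. Final vector: (-1, 0)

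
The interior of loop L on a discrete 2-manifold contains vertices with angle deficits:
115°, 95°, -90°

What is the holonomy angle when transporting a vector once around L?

Holonomy = total enclosed curvature = 115° + 95° + (-90°) = 120°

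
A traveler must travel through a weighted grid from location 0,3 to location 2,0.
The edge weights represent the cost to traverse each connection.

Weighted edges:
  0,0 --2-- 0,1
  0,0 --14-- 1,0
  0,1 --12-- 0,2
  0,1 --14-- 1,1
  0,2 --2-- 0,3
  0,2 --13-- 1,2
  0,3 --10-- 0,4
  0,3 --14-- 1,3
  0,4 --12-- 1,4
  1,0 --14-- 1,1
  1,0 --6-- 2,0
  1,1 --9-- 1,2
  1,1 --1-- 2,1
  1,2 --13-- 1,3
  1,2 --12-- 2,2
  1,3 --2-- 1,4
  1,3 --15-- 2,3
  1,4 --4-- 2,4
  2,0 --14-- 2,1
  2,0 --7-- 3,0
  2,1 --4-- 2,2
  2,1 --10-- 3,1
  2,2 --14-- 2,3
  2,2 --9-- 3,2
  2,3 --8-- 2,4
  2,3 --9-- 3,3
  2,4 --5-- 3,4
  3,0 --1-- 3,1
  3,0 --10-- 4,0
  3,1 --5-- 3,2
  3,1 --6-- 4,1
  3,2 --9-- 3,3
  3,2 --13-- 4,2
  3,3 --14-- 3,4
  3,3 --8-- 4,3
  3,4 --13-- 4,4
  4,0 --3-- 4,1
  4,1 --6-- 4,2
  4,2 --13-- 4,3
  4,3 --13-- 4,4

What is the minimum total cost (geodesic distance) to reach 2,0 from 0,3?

Shortest path: 0,3 → 0,2 → 0,1 → 0,0 → 1,0 → 2,0, total weight = 36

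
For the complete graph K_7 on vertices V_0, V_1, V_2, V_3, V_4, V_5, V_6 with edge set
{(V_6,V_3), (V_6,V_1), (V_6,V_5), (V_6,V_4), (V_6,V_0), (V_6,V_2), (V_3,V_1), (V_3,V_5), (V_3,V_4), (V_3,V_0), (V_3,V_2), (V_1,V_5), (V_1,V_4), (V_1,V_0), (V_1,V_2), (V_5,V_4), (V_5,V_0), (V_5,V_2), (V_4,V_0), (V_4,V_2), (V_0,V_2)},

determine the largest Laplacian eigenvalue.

For the complete graph K_n, L = nI − J (J = all-ones matrix). J has eigenvalues n (once, eigenvector 𝟙) and 0 (multiplicity n−1), so L has eigenvalues 0 (once) and n (multiplicity n−1). Here n = 7: eigenvalue 0 once and 7 with multiplicity 6.
Laplacian eigenvalues: [0.0, 7.0, 7.0, 7.0, 7.0, 7.0, 7.0]. Largest eigenvalue (spectral radius) = 7.0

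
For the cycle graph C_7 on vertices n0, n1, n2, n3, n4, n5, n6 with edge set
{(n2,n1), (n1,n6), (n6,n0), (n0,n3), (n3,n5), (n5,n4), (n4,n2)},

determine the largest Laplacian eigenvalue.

The cycle graph C_n has Laplacian eigenvalues λ_k = 2 − 2cos(2πk/n), k = 0, 1, …, n−1. Here n = 7:
k=0: 2 − 2cos(0) = 0.0; k=1: 2 − 2cos(2π/7) = 0.753; k=2: 2 − 2cos(4π/7) = 2.445; k=3: 2 − 2cos(6π/7) = 3.8019; k=4: 2 − 2cos(8π/7) = 3.8019; k=5: 2 − 2cos(10π/7) = 2.445; k=6: 2 − 2cos(12π/7) = 0.753.
Laplacian eigenvalues: [0.0, 0.753, 0.753, 2.445, 2.445, 3.8019, 3.8019]. Largest eigenvalue (spectral radius) = 3.8019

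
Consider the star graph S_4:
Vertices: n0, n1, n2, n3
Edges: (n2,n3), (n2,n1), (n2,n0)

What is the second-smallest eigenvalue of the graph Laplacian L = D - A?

The star S_4 is the complete bipartite graph K_{1,3} (one hub of degree 3, 3 leaves of degree 1). The Laplacian spectrum of K_{p,q} is 0, p (multiplicity q−1), q (multiplicity p−1), p+q. With p = 1, q = 3: 0 once, 1 with multiplicity 2, and 4 once. (Check: trace L = sum of degrees = 6 = 2·1 + 4.)
Laplacian eigenvalues: [0.0, 1.0, 1.0, 4.0]. Algebraic connectivity (smallest non-zero eigenvalue) = 1.0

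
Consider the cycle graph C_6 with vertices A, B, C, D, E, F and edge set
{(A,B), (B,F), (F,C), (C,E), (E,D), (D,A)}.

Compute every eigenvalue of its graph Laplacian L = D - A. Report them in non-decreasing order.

The cycle graph C_n has Laplacian eigenvalues λ_k = 2 − 2cos(2πk/n), k = 0, 1, …, n−1. Here n = 6:
k=0: 2 − 2cos(0) = 0.0; k=1: 2 − 2cos(π/3) = 1.0; k=2: 2 − 2cos(2π/3) = 3.0; k=3: 2 − 2cos(π) = 4.0; k=4: 2 − 2cos(4π/3) = 3.0; k=5: 2 − 2cos(5π/3) = 1.0.
Laplacian eigenvalues (increasing order): [0.0, 1.0, 1.0, 3.0, 3.0, 4.0]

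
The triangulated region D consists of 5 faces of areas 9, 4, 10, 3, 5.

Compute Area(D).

9 + 4 + 10 + 3 + 5 = 31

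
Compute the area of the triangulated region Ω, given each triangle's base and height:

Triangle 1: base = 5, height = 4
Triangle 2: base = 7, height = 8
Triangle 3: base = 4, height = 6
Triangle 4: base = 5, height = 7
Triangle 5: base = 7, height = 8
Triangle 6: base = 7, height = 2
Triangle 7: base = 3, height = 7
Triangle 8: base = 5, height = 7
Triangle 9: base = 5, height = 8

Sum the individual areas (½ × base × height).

(1/2)×5×4 + (1/2)×7×8 + (1/2)×4×6 + (1/2)×5×7 + (1/2)×7×8 + (1/2)×7×2 + (1/2)×3×7 + (1/2)×5×7 + (1/2)×5×8 = 150.5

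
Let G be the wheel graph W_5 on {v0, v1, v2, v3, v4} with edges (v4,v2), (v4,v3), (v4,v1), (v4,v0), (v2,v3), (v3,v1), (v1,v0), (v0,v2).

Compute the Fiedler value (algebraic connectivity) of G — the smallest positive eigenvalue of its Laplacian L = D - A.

The wheel W_5 is the join K_1 ∨ C_4 (a hub joined to every vertex of a cycle of length 4). For a join G ∨ H (G on p vertices, H on q vertices) the Laplacian spectrum is 0, p+q, the eigenvalues of L(G) other than one 0 each shifted by +q, and the eigenvalues of L(H) other than one 0 each shifted by +p. With G = K_1 (p = 1, nothing left after dropping its 0) and H = C_4 (q = 4, eigenvalues 2 − 2cos(2πk/4), k = 0, …, 3; drop k = 0), the spectrum of W_5 is 0, 5, and 1 + (2 − 2cos(2πk/4)) = 3 − 2cos(2πk/4) for k = 1, …, 3:
k=1: 3 − 2cos(π/2) = 3.0; k=2: 3 − 2cos(π) = 5.0; k=3: 3 − 2cos(3π/2) = 3.0.
Laplacian eigenvalues: [0.0, 3.0, 3.0, 5.0, 5.0]. Algebraic connectivity (smallest non-zero eigenvalue) = 3.0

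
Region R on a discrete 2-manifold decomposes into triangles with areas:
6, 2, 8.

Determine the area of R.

6 + 2 + 8 = 16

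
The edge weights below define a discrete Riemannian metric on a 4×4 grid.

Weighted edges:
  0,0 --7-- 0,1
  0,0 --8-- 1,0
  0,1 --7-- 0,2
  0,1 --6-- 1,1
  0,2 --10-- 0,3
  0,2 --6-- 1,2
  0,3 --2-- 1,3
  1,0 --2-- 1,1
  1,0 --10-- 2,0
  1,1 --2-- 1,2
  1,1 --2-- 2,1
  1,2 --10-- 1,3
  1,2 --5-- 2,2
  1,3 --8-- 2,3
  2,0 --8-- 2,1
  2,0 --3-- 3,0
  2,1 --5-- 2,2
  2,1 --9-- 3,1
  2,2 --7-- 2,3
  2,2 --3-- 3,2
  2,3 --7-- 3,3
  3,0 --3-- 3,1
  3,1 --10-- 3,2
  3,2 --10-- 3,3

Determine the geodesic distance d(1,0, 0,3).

Shortest path: 1,0 → 1,1 → 1,2 → 1,3 → 0,3, total weight = 16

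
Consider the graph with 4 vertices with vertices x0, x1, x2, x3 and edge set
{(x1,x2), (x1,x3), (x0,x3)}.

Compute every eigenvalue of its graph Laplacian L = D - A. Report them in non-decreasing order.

Degrees: deg(x0) = 1, deg(x1) = 2, deg(x2) = 1, deg(x3) = 2.
L = D − A with rows/columns ordered (x0, x1, x2, x3):
  [ 1,  0,  0, -1]
  [ 0,  2, -1, -1]
  [ 0, -1,  1,  0]
  [-1, -1,  0,  2]
Characteristic polynomial: det(λI − L) = λ(λ² − 4λ + 2)(λ − 2).
Roots: λ = 0; (λ² − 4λ + 2) = 0 ⇒ λ = 2 ± √2 ≈ 0.5858, 3.4142; (λ − 2) = 0 ⇒ λ = 2.
(Check: the roots sum (with multiplicity) to 6, matching trace L = Σdeg = 2·3 = 6.)
Laplacian eigenvalues (increasing order): [0.0, 0.5858, 2.0, 3.4142]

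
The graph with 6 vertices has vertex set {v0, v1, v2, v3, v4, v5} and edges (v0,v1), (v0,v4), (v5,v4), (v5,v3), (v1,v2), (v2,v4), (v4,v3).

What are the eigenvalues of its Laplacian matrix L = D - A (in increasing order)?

Degrees: deg(v0) = 2, deg(v1) = 2, deg(v2) = 2, deg(v3) = 2, deg(v4) = 4, deg(v5) = 2.
L = D − A with rows/columns ordered (v0, v1, v2, v3, v4, v5):
  [ 2, -1,  0,  0, -1,  0]
  [-1,  2, -1,  0,  0,  0]
  [ 0, -1,  2,  0, -1,  0]
  [ 0,  0,  0,  2, -1, -1]
  [-1,  0, -1, -1,  4, -1]
  [ 0,  0,  0, -1, -1,  2]
Characteristic polynomial: det(λI − L) = λ(λ² − 6λ + 4)(λ − 2)(λ − 3)².
Roots: λ = 0; (λ² − 6λ + 4) = 0 ⇒ λ = 3 ± √5 ≈ 0.7639, 5.2361; (λ − 2) = 0 ⇒ λ = 2; (λ − 3) = 0 ⇒ λ = 3 (multiplicity 2).
(Check: the roots sum (with multiplicity) to 14, matching trace L = Σdeg = 2·7 = 14.)
Laplacian eigenvalues (increasing order): [0.0, 0.7639, 2.0, 3.0, 3.0, 5.2361]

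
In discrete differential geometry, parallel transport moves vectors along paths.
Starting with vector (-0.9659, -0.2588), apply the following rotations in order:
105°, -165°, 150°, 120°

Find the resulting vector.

Total rotation: 105° + (-165°) + 150° + 120° = 210° ≡ -150° (mod 360°). Final vector: (0.7071, 0.7071)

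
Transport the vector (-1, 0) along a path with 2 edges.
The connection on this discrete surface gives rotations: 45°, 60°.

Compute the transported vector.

Total rotation: 45° + 60° = 105°. Final vector: (0.2588, -0.9659)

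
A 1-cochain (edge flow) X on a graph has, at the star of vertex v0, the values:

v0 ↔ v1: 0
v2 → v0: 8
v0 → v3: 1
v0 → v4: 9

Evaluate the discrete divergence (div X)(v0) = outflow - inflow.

Divergence = sum of outgoing flows = 0 + (-8) + 1 + 9 = 2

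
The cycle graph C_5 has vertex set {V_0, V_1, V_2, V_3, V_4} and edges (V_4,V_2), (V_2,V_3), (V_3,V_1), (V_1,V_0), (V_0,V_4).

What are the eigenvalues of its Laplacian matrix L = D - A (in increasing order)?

The cycle graph C_n has Laplacian eigenvalues λ_k = 2 − 2cos(2πk/n), k = 0, 1, …, n−1. Here n = 5:
k=0: 2 − 2cos(0) = 0.0; k=1: 2 − 2cos(2π/5) = 1.382; k=2: 2 − 2cos(4π/5) = 3.618; k=3: 2 − 2cos(6π/5) = 3.618; k=4: 2 − 2cos(8π/5) = 1.382.
Laplacian eigenvalues (increasing order): [0.0, 1.382, 1.382, 3.618, 3.618]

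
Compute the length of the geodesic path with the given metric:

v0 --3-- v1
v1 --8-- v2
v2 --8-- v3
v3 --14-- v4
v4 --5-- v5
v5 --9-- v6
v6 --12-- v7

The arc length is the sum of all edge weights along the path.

Arc length = 3 + 8 + 8 + 14 + 5 + 9 + 12 = 59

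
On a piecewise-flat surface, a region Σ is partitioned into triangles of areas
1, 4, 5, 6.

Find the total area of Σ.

1 + 4 + 5 + 6 = 16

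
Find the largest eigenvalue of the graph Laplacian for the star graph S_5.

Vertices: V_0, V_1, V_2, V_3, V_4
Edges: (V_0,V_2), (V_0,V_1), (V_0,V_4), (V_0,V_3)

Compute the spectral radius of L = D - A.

The star S_5 is the complete bipartite graph K_{1,4} (one hub of degree 4, 4 leaves of degree 1). The Laplacian spectrum of K_{p,q} is 0, p (multiplicity q−1), q (multiplicity p−1), p+q. With p = 1, q = 4: 0 once, 1 with multiplicity 3, and 5 once. (Check: trace L = sum of degrees = 8 = 3·1 + 5.)
Laplacian eigenvalues: [0.0, 1.0, 1.0, 1.0, 5.0]. Largest eigenvalue (spectral radius) = 5.0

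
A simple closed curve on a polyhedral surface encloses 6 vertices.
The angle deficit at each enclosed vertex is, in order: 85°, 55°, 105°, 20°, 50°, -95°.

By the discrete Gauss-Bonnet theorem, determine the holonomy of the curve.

Holonomy = total enclosed curvature = 85° + 55° + 105° + 20° + 50° + (-95°) = 220°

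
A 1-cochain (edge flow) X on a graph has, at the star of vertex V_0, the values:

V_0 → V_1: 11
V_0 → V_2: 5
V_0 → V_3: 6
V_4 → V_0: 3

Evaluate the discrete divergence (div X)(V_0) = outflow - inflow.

Divergence = sum of outgoing flows = 11 + 5 + 6 + (-3) = 19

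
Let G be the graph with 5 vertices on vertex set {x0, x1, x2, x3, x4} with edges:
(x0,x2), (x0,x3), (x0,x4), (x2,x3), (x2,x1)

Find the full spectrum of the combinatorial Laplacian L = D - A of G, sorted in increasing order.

Degrees: deg(x0) = 3, deg(x1) = 1, deg(x2) = 3, deg(x3) = 2, deg(x4) = 1.
L = D − A with rows/columns ordered (x0, x1, x2, x3, x4):
  [ 3,  0, -1, -1, -1]
  [ 0,  1, -1,  0,  0]
  [-1, -1,  3, -1,  0]
  [-1,  0, -1,  2,  0]
  [-1,  0,  0,  0,  1]
Characteristic polynomial: det(λI − L) = λ(λ² − 5λ + 3)(λ² − 5λ + 5).
Roots: λ = 0; (λ² − 5λ + 3) = 0 ⇒ λ = (5 ± √13)/2 ≈ 0.6972, 4.3028; (λ² − 5λ + 5) = 0 ⇒ λ = (5 ± √5)/2 ≈ 1.382, 3.618.
(Check: the roots sum (with multiplicity) to 10, matching trace L = Σdeg = 2·5 = 10.)
Laplacian eigenvalues (increasing order): [0.0, 0.6972, 1.382, 3.618, 4.3028]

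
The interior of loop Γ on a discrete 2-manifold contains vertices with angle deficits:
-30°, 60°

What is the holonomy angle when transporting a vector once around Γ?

Holonomy = total enclosed curvature = (-30°) + 60° = 30°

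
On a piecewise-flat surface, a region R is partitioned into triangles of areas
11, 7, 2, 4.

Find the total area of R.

11 + 7 + 2 + 4 = 24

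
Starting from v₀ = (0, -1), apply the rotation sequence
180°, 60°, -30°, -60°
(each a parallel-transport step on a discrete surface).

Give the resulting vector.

Total rotation: 180° + 60° + (-30°) + (-60°) = 150°. Final vector: (0.5000, 0.8660)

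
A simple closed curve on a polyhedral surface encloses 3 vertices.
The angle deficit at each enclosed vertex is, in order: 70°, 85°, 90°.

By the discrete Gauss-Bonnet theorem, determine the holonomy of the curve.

Holonomy = total enclosed curvature = 70° + 85° + 90° = 245°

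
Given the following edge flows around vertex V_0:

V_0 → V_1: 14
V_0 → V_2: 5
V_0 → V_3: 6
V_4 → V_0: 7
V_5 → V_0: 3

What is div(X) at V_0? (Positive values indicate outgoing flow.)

Divergence = sum of outgoing flows = 14 + 5 + 6 + (-7) + (-3) = 15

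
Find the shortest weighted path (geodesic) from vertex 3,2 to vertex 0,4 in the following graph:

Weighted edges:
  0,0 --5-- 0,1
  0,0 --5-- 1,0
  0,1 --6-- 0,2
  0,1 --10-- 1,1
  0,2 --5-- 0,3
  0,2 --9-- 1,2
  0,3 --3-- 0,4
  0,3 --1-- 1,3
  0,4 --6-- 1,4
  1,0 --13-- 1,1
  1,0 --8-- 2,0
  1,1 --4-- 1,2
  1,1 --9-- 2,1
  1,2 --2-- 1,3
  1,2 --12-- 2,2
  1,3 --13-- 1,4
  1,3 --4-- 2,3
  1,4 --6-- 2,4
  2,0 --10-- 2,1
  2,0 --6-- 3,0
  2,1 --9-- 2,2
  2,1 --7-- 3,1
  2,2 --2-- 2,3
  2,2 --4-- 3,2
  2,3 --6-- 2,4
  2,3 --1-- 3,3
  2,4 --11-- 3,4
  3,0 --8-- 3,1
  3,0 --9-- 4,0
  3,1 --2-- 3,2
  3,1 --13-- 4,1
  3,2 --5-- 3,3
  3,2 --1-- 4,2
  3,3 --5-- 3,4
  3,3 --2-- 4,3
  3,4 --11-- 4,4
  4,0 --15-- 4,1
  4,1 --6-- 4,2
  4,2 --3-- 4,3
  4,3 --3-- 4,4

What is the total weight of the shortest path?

Shortest path: 3,2 → 2,2 → 2,3 → 1,3 → 0,3 → 0,4, total weight = 14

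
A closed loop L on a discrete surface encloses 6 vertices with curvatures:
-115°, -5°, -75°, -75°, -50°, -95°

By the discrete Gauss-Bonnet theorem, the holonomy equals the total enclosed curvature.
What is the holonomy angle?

Holonomy = total enclosed curvature = (-115°) + (-5°) + (-75°) + (-75°) + (-50°) + (-95°) = -415°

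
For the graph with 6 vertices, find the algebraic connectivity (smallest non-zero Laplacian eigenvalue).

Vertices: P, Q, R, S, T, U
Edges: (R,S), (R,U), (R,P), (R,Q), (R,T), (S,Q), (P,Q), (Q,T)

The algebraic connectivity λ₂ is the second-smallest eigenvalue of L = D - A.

Degrees: deg(P) = 2, deg(Q) = 4, deg(R) = 5, deg(S) = 2, deg(T) = 2, deg(U) = 1.
L = D − A with rows/columns ordered (P, Q, R, S, T, U):
  [ 2, -1, -1,  0,  0,  0]
  [-1,  4, -1, -1, -1,  0]
  [-1, -1,  5, -1, -1, -1]
  [ 0, -1, -1,  2,  0,  0]
  [ 0, -1, -1,  0,  2,  0]
  [ 0,  0, -1,  0,  0,  1]
Characteristic polynomial: det(λI − L) = λ(λ − 1)(λ − 2)²(λ − 5)(λ − 6).
Roots: λ = 0; (λ − 1) = 0 ⇒ λ = 1; (λ − 2) = 0 ⇒ λ = 2 (multiplicity 2); (λ − 5) = 0 ⇒ λ = 5; (λ − 6) = 0 ⇒ λ = 6.
(Check: the roots sum (with multiplicity) to 16, matching trace L = Σdeg = 2·8 = 16.)
Laplacian eigenvalues: [0.0, 1.0, 2.0, 2.0, 5.0, 6.0]. Algebraic connectivity (smallest non-zero eigenvalue) = 1.0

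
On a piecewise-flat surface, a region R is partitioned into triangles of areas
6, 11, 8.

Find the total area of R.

6 + 11 + 8 = 25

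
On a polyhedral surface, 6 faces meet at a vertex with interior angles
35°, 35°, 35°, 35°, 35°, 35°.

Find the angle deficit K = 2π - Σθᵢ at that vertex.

Sum of angles = 210°. K = 360° - 210° = 150° = 5π/6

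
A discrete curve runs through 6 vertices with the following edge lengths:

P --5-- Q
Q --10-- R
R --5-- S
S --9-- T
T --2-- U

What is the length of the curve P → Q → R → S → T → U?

Arc length = 5 + 10 + 5 + 9 + 2 = 31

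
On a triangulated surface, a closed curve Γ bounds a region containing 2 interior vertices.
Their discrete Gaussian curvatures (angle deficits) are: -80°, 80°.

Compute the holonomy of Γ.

Holonomy = total enclosed curvature = (-80°) + 80° = 0°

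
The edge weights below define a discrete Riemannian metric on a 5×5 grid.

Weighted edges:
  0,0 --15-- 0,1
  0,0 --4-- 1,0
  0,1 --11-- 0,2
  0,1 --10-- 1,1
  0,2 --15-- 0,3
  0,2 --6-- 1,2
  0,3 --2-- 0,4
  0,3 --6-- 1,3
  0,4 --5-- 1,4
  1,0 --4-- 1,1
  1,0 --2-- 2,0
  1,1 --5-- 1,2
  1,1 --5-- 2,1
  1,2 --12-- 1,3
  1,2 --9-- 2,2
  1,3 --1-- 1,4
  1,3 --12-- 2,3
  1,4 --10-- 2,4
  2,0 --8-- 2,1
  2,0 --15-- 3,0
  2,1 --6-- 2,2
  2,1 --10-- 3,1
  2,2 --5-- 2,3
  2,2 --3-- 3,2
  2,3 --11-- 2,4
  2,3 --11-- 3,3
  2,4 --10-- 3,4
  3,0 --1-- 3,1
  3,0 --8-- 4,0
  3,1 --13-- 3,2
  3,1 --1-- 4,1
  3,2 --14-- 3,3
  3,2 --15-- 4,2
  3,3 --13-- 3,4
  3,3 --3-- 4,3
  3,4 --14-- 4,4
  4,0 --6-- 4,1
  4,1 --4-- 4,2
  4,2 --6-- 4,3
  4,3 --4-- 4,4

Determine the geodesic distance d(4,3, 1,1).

Shortest path: 4,3 → 4,2 → 4,1 → 3,1 → 2,1 → 1,1, total weight = 26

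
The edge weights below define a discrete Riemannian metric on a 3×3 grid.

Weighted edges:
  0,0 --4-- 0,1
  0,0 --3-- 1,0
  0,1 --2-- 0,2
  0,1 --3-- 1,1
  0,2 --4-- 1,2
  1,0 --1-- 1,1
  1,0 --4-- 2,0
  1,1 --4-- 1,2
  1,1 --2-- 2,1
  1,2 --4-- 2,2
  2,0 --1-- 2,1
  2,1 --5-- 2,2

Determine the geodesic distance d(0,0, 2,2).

Shortest path: 0,0 → 1,0 → 1,1 → 2,1 → 2,2, total weight = 11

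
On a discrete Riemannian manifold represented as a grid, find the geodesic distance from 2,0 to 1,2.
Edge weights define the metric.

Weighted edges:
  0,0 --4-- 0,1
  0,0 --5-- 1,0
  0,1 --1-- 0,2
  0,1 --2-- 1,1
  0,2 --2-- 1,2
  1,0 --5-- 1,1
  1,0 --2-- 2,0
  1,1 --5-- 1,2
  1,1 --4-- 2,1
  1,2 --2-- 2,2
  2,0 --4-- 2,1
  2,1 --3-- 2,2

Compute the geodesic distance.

Shortest path: 2,0 → 2,1 → 2,2 → 1,2, total weight = 9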